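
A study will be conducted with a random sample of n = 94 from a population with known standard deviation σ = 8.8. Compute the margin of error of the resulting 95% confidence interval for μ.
Margin of error = 1.78

Margin of error = z* · σ/√n
= 1.960 · 8.8/√94
= 1.960 · 8.8/9.6954
= 1.78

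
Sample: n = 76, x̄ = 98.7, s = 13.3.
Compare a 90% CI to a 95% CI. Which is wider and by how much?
95% CI is wider by 1.00

df = 75
90% CI: t* = 1.665, (96.16, 101.24), width = 2 · t* · s/√n = 5.08
95% CI: t* = 1.992, (95.66, 101.74), width = 2 · t* · s/√n = 6.08

The 95% CI is wider by 6.08 - 5.08 = 1.00.
Higher confidence requires a wider interval.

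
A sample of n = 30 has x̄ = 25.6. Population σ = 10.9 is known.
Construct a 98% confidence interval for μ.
(20.97, 30.23)

z-interval (σ known):
z* = 2.326 for 98% confidence

Margin of error = z* · σ/√n = 2.326 · 10.9/√30 = 4.63

CI: (25.6 - 4.63, 25.6 + 4.63) = (20.97, 30.23)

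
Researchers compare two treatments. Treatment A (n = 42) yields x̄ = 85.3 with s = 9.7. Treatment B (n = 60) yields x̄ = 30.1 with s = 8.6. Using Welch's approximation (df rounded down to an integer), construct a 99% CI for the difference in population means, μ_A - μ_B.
(50.28, 60.12)

Difference: x̄₁ - x̄₂ = 55.20
SE = √(s₁²/n₁ + s₂²/n₂) = √(9.7²/42 + 8.6²/60) = 1.8636
df = 81.41 → 81 (Welch–Satterthwaite, rounded down)
t* = 2.638

CI: 55.20 ± 2.638 · 1.8636 = 55.20 ± 4.92 = (50.28, 60.12)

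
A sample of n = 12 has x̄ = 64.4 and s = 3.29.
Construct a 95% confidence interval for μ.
(62.31, 66.49)

t-interval (σ unknown):
df = n - 1 = 11
t* = 2.201 for 95% confidence

Margin of error = t* · s/√n = 2.201 · 3.29/√12 = 2.09

CI: (62.31, 66.49)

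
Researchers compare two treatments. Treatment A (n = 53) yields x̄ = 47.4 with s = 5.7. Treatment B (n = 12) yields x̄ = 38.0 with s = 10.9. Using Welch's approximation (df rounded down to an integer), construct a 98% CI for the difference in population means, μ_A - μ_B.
(0.71, 18.09)

Difference: x̄₁ - x̄₂ = 9.40
SE = √(s₁²/n₁ + s₂²/n₂) = √(5.7²/53 + 10.9²/12) = 3.2425
df = 12.39 → 12 (Welch–Satterthwaite, rounded down)
t* = 2.681

CI: 9.40 ± 2.681 · 3.2425 = 9.40 ± 8.69 = (0.71, 18.09)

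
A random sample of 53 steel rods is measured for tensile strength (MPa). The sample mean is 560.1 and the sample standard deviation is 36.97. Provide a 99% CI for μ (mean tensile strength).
(546.52, 573.68)

t-interval (σ unknown):
df = n - 1 = 52
t* = 2.674 for 99% confidence

Margin of error = t* · s/√n = 2.674 · 36.97/√53 = 13.58

CI: (546.52, 573.68)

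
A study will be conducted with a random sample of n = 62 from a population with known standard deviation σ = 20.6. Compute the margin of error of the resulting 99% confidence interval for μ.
Margin of error = 6.74

Margin of error = z* · σ/√n
= 2.576 · 20.6/√62
= 2.576 · 20.6/7.8740
= 6.74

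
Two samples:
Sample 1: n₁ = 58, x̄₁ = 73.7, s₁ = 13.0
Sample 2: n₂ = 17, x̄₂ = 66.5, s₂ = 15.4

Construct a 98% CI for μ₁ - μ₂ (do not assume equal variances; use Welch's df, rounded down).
(-3.07, 17.47)

Difference: x̄₁ - x̄₂ = 7.20
SE = √(s₁²/n₁ + s₂²/n₂) = √(13.0²/58 + 15.4²/17) = 4.1066
df = 23.10 → 23 (Welch–Satterthwaite, rounded down)
t* = 2.500

CI: 7.20 ± 2.500 · 4.1066 = 7.20 ± 10.27 = (-3.07, 17.47)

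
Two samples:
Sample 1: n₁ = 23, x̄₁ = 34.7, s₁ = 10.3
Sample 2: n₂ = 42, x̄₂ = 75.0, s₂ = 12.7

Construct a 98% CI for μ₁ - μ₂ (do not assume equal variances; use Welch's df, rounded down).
(-47.27, -33.33)

Difference: x̄₁ - x̄₂ = -40.30
SE = √(s₁²/n₁ + s₂²/n₂) = √(10.3²/23 + 12.7²/42) = 2.9074
df = 53.85 → 53 (Welch–Satterthwaite, rounded down)
t* = 2.399

CI: -40.30 ± 2.399 · 2.9074 = -40.30 ± 6.97 = (-47.27, -33.33)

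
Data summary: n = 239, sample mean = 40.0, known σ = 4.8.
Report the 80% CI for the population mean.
(39.60, 40.40)

z-interval (σ known):
z* = 1.282 for 80% confidence

Margin of error = z* · σ/√n = 1.282 · 4.8/√239 = 0.40

CI: (40.0 - 0.40, 40.0 + 0.40) = (39.60, 40.40)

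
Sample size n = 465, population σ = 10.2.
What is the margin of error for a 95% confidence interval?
Margin of error = 0.93

Margin of error = z* · σ/√n
= 1.960 · 10.2/√465
= 1.960 · 10.2/21.5639
= 0.93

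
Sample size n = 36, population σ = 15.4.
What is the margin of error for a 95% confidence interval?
Margin of error = 5.03

Margin of error = z* · σ/√n
= 1.960 · 15.4/√36
= 1.960 · 15.4/6.0000
= 5.03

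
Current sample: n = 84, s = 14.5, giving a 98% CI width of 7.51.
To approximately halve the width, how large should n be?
n ≈ 336

CI width ∝ 1/√n
To reduce width by factor 2, need √n to grow by 2 → need 2² = 4 times as many samples.

Current: n = 84, width = 7.51
New: n = 336, width ≈ 3.70

Width reduced by factor of 7.51/3.70 = 2.03.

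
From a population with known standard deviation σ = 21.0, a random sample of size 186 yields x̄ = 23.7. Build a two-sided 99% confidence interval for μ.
(19.73, 27.67)

z-interval (σ known):
z* = 2.576 for 99% confidence

Margin of error = z* · σ/√n = 2.576 · 21.0/√186 = 3.97

CI: (23.7 - 3.97, 23.7 + 3.97) = (19.73, 27.67)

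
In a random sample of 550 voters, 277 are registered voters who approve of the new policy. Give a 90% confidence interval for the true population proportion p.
(0.469, 0.539)

Proportion CI:
p̂ = 277/550 = 0.50364
SE = √(p̂(1-p̂)/n) = √(0.50364 · 0.49636 / 550) = 0.02132

z* = 1.645
Margin = z* · SE = 1.645 · 0.02132 = 0.0351

CI: 0.50364 ± 0.0351 = (0.469, 0.539)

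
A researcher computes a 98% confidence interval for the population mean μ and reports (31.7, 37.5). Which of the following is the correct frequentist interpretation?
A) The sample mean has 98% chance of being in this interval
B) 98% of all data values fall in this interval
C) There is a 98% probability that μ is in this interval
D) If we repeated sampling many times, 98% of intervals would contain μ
D

A) Wrong — x̄ is observed and sits in the interval by construction.
B) Wrong — a CI is about the parameter μ, not individual data values.
C) Wrong — μ is fixed; the randomness lives in the interval, not in μ.
D) Correct — this is the frequentist long-run coverage interpretation.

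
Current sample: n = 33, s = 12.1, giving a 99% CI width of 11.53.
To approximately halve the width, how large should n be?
n ≈ 132

CI width ∝ 1/√n
To reduce width by factor 2, need √n to grow by 2 → need 2² = 4 times as many samples.

Current: n = 33, width = 11.53
New: n = 132, width ≈ 5.51

Width reduced by factor of 11.53/5.51 = 2.09.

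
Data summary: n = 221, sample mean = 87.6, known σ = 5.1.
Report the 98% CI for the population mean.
(86.80, 88.40)

z-interval (σ known):
z* = 2.326 for 98% confidence

Margin of error = z* · σ/√n = 2.326 · 5.1/√221 = 0.80

CI: (87.6 - 0.80, 87.6 + 0.80) = (86.80, 88.40)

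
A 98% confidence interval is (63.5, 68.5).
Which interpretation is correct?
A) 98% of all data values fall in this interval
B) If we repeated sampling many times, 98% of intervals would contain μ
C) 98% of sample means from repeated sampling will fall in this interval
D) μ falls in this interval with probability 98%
B

A) Wrong — a CI is about the parameter μ, not individual data values.
B) Correct — this is the frequentist long-run coverage interpretation.
C) Wrong — coverage applies to intervals containing μ, not to future x̄ values.
D) Wrong — μ is fixed; the randomness lives in the interval, not in μ.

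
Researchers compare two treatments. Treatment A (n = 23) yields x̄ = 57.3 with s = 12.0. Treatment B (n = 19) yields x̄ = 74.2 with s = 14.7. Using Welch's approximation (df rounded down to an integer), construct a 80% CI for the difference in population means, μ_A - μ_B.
(-22.39, -11.41)

Difference: x̄₁ - x̄₂ = -16.90
SE = √(s₁²/n₁ + s₂²/n₂) = √(12.0²/23 + 14.7²/19) = 4.1993
df = 34.68 → 34 (Welch–Satterthwaite, rounded down)
t* = 1.307

CI: -16.90 ± 1.307 · 4.1993 = -16.90 ± 5.49 = (-22.39, -11.41)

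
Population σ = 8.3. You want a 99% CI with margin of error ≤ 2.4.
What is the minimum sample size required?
n ≥ 80

For margin E ≤ 2.4:
n ≥ (z* · σ / E)²
n ≥ (2.576 · 8.3 / 2.4)²
n ≥ 79.36

Minimum n = 80 (rounding up)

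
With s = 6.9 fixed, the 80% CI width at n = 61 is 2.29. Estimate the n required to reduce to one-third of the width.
n ≈ 549

CI width ∝ 1/√n
To reduce width by factor 3, need √n to grow by 3 → need 3² = 9 times as many samples.

Current: n = 61, width = 2.29
New: n = 549, width ≈ 0.76

Width reduced by factor of 2.29/0.76 = 3.01.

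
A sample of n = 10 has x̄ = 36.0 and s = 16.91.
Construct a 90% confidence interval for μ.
(26.20, 45.80)

t-interval (σ unknown):
df = n - 1 = 9
t* = 1.833 for 90% confidence

Margin of error = t* · s/√n = 1.833 · 16.91/√10 = 9.80

CI: (26.20, 45.80)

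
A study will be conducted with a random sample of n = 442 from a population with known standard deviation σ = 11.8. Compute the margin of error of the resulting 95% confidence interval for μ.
Margin of error = 1.10

Margin of error = z* · σ/√n
= 1.960 · 11.8/√442
= 1.960 · 11.8/21.0238
= 1.10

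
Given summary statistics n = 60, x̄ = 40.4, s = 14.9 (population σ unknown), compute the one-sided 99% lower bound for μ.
μ ≥ 35.80

Lower bound (one-sided):
t* = 2.391 (one-sided for 99%)
Lower bound = x̄ - t* · s/√n = 40.4 - 2.391 · 14.9/√60 = 35.80

We are 99% confident that μ ≥ 35.80.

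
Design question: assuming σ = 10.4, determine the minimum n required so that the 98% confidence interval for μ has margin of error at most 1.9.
n ≥ 163

For margin E ≤ 1.9:
n ≥ (z* · σ / E)²
n ≥ (2.326 · 10.4 / 1.9)²
n ≥ 162.10

Minimum n = 163 (rounding up)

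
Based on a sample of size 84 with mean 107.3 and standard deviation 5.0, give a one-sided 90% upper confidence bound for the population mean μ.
μ ≤ 108.00

Upper bound (one-sided):
t* = 1.292 (one-sided for 90%)
Upper bound = x̄ + t* · s/√n = 107.3 + 1.292 · 5.0/√84 = 108.00

We are 90% confident that μ ≤ 108.00.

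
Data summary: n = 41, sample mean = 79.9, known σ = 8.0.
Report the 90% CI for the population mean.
(77.84, 81.96)

z-interval (σ known):
z* = 1.645 for 90% confidence

Margin of error = z* · σ/√n = 1.645 · 8.0/√41 = 2.06

CI: (79.9 - 2.06, 79.9 + 2.06) = (77.84, 81.96)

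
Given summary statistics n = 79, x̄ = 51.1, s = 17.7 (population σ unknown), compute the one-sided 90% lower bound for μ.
μ ≥ 48.53

Lower bound (one-sided):
t* = 1.292 (one-sided for 90%)
Lower bound = x̄ - t* · s/√n = 51.1 - 1.292 · 17.7/√79 = 48.53

We are 90% confident that μ ≥ 48.53.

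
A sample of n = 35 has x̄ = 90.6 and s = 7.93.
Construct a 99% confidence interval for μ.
(86.94, 94.26)

t-interval (σ unknown):
df = n - 1 = 34
t* = 2.728 for 99% confidence

Margin of error = t* · s/√n = 2.728 · 7.93/√35 = 3.66

CI: (86.94, 94.26)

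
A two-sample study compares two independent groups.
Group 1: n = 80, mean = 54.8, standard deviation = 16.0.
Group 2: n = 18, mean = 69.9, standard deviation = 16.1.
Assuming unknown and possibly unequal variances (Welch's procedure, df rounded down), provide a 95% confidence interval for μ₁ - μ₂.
(-23.74, -6.46)

Difference: x̄₁ - x̄₂ = -15.10
SE = √(s₁²/n₁ + s₂²/n₂) = √(16.0²/80 + 16.1²/18) = 4.1953
df = 25.13 → 25 (Welch–Satterthwaite, rounded down)
t* = 2.060

CI: -15.10 ± 2.060 · 4.1953 = -15.10 ± 8.64 = (-23.74, -6.46)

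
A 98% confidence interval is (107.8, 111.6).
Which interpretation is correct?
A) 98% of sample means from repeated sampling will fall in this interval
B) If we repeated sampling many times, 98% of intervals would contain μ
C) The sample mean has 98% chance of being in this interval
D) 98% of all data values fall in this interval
B

A) Wrong — coverage applies to intervals containing μ, not to future x̄ values.
B) Correct — this is the frequentist long-run coverage interpretation.
C) Wrong — x̄ is observed and sits in the interval by construction.
D) Wrong — a CI is about the parameter μ, not individual data values.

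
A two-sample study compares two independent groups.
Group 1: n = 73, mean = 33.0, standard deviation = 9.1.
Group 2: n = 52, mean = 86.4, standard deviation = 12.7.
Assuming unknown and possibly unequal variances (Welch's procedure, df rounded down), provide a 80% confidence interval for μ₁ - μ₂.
(-56.06, -50.74)

Difference: x̄₁ - x̄₂ = -53.40
SE = √(s₁²/n₁ + s₂²/n₂) = √(9.1²/73 + 12.7²/52) = 2.0582
df = 86.89 → 86 (Welch–Satterthwaite, rounded down)
t* = 1.291

CI: -53.40 ± 1.291 · 2.0582 = -53.40 ± 2.66 = (-56.06, -50.74)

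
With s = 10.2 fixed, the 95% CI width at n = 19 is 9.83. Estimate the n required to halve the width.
n ≈ 76

CI width ∝ 1/√n
To reduce width by factor 2, need √n to grow by 2 → need 2² = 4 times as many samples.

Current: n = 19, width = 9.83
New: n = 76, width ≈ 4.66

Width reduced by factor of 9.83/4.66 = 2.11.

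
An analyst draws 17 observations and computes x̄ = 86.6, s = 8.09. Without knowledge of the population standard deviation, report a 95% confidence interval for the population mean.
(82.44, 90.76)

t-interval (σ unknown):
df = n - 1 = 16
t* = 2.120 for 95% confidence

Margin of error = t* · s/√n = 2.120 · 8.09/√17 = 4.16

CI: (82.44, 90.76)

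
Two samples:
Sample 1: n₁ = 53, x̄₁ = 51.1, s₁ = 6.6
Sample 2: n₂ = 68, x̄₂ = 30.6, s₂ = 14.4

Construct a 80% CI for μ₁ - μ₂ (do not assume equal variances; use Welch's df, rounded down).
(17.96, 23.04)

Difference: x̄₁ - x̄₂ = 20.50
SE = √(s₁²/n₁ + s₂²/n₂) = √(6.6²/53 + 14.4²/68) = 1.9676
df = 98.74 → 98 (Welch–Satterthwaite, rounded down)
t* = 1.290

CI: 20.50 ± 1.290 · 1.9676 = 20.50 ± 2.54 = (17.96, 23.04)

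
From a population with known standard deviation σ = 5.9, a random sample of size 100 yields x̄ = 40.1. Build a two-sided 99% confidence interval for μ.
(38.58, 41.62)

z-interval (σ known):
z* = 2.576 for 99% confidence

Margin of error = z* · σ/√n = 2.576 · 5.9/√100 = 1.52

CI: (40.1 - 1.52, 40.1 + 1.52) = (38.58, 41.62)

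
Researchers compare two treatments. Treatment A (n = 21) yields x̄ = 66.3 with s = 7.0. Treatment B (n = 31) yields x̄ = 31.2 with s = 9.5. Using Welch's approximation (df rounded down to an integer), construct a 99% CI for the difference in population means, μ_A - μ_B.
(28.96, 41.24)

Difference: x̄₁ - x̄₂ = 35.10
SE = √(s₁²/n₁ + s₂²/n₂) = √(7.0²/21 + 9.5²/31) = 2.2901
df = 49.58 → 49 (Welch–Satterthwaite, rounded down)
t* = 2.680

CI: 35.10 ± 2.680 · 2.2901 = 35.10 ± 6.14 = (28.96, 41.24)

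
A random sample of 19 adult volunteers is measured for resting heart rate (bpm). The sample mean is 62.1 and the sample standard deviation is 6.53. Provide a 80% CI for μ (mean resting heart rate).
(60.11, 64.09)

t-interval (σ unknown):
df = n - 1 = 18
t* = 1.330 for 80% confidence

Margin of error = t* · s/√n = 1.330 · 6.53/√19 = 1.99

CI: (60.11, 64.09)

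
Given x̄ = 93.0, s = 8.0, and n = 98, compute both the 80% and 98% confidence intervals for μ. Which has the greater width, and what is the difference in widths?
98% CI is wider by 1.74

df = 97
80% CI: t* = 1.290, (91.96, 94.04), width = 2 · t* · s/√n = 2.08
98% CI: t* = 2.365, (91.09, 94.91), width = 2 · t* · s/√n = 3.82

The 98% CI is wider by 3.82 - 2.08 = 1.74.
Higher confidence requires a wider interval.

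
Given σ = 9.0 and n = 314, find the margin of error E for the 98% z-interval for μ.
Margin of error = 1.18

Margin of error = z* · σ/√n
= 2.326 · 9.0/√314
= 2.326 · 9.0/17.7200
= 1.18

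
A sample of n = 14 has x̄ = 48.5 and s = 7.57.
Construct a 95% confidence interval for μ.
(44.13, 52.87)

t-interval (σ unknown):
df = n - 1 = 13
t* = 2.160 for 95% confidence

Margin of error = t* · s/√n = 2.160 · 7.57/√14 = 4.37

CI: (44.13, 52.87)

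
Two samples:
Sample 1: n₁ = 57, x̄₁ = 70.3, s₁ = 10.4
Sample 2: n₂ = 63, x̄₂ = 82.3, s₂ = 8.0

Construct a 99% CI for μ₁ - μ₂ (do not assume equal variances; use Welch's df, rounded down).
(-16.48, -7.52)

Difference: x̄₁ - x̄₂ = -12.00
SE = √(s₁²/n₁ + s₂²/n₂) = √(10.4²/57 + 8.0²/63) = 1.7069
df = 104.86 → 104 (Welch–Satterthwaite, rounded down)
t* = 2.624

CI: -12.00 ± 2.624 · 1.7069 = -12.00 ± 4.48 = (-16.48, -7.52)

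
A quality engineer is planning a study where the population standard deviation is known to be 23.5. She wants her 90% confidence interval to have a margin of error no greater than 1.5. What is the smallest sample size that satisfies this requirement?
n ≥ 665

For margin E ≤ 1.5:
n ≥ (z* · σ / E)²
n ≥ (1.645 · 23.5 / 1.5)²
n ≥ 664.18

Minimum n = 665 (rounding up)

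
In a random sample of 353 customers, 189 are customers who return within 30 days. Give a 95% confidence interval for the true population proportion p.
(0.483, 0.587)

Proportion CI:
p̂ = 189/353 = 0.53541
SE = √(p̂(1-p̂)/n) = √(0.53541 · 0.46459 / 353) = 0.02655

z* = 1.960
Margin = z* · SE = 1.960 · 0.02655 = 0.0520

CI: 0.53541 ± 0.0520 = (0.483, 0.587)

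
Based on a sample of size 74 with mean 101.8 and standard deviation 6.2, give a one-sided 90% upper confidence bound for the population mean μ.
μ ≤ 102.73

Upper bound (one-sided):
t* = 1.293 (one-sided for 90%)
Upper bound = x̄ + t* · s/√n = 101.8 + 1.293 · 6.2/√74 = 102.73

We are 90% confident that μ ≤ 102.73.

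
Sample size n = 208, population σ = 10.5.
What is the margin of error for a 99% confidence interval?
Margin of error = 1.88

Margin of error = z* · σ/√n
= 2.576 · 10.5/√208
= 2.576 · 10.5/14.4222
= 1.88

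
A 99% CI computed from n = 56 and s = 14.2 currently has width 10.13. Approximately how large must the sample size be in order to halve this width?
n ≈ 224

CI width ∝ 1/√n
To reduce width by factor 2, need √n to grow by 2 → need 2² = 4 times as many samples.

Current: n = 56, width = 10.13
New: n = 224, width ≈ 4.93

Width reduced by factor of 10.13/4.93 = 2.05.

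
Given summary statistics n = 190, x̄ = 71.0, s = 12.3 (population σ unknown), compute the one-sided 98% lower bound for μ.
μ ≥ 69.15

Lower bound (one-sided):
t* = 2.068 (one-sided for 98%)
Lower bound = x̄ - t* · s/√n = 71.0 - 2.068 · 12.3/√190 = 69.15

We are 98% confident that μ ≥ 69.15.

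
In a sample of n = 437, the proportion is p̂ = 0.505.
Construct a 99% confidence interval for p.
(0.443, 0.567)

Proportion CI:
SE = √(p̂(1-p̂)/n) = √(0.505 · 0.495 / 437) = 0.02392

z* = 2.576
Margin = z* · SE = 2.576 · 0.02392 = 0.0616

CI: 0.505 ± 0.0616 = (0.443, 0.567)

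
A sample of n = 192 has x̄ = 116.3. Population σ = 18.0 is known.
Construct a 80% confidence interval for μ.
(114.63, 117.97)

z-interval (σ known):
z* = 1.282 for 80% confidence

Margin of error = z* · σ/√n = 1.282 · 18.0/√192 = 1.67

CI: (116.3 - 1.67, 116.3 + 1.67) = (114.63, 117.97)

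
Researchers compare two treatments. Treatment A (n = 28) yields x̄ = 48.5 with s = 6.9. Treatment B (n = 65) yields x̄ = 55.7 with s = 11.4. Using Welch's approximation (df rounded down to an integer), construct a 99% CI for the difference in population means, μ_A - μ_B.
(-12.28, -2.12)

Difference: x̄₁ - x̄₂ = -7.20
SE = √(s₁²/n₁ + s₂²/n₂) = √(6.9²/28 + 11.4²/65) = 1.9235
df = 80.73 → 80 (Welch–Satterthwaite, rounded down)
t* = 2.639

CI: -7.20 ± 2.639 · 1.9235 = -7.20 ± 5.08 = (-12.28, -2.12)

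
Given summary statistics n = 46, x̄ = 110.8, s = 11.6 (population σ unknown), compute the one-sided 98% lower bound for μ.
μ ≥ 107.18

Lower bound (one-sided):
t* = 2.115 (one-sided for 98%)
Lower bound = x̄ - t* · s/√n = 110.8 - 2.115 · 11.6/√46 = 107.18

We are 98% confident that μ ≥ 107.18.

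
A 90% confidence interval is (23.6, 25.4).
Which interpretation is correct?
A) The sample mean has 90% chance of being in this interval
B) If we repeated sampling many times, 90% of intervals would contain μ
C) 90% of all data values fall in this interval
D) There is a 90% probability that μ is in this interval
B

A) Wrong — x̄ is observed and sits in the interval by construction.
B) Correct — this is the frequentist long-run coverage interpretation.
C) Wrong — a CI is about the parameter μ, not individual data values.
D) Wrong — μ is fixed; the randomness lives in the interval, not in μ.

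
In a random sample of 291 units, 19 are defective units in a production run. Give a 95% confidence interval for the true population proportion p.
(0.037, 0.094)

Proportion CI:
p̂ = 19/291 = 0.06529
SE = √(p̂(1-p̂)/n) = √(0.06529 · 0.93471 / 291) = 0.01448

z* = 1.960
Margin = z* · SE = 1.960 · 0.01448 = 0.0284

CI: 0.06529 ± 0.0284 = (0.037, 0.094)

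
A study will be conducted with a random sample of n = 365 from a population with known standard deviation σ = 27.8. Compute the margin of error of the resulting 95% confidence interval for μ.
Margin of error = 2.85

Margin of error = z* · σ/√n
= 1.960 · 27.8/√365
= 1.960 · 27.8/19.1050
= 2.85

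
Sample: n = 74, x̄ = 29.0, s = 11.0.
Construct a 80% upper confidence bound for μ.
μ ≤ 30.08

Upper bound (one-sided):
t* = 0.847 (one-sided for 80%)
Upper bound = x̄ + t* · s/√n = 29.0 + 0.847 · 11.0/√74 = 30.08

We are 80% confident that μ ≤ 30.08.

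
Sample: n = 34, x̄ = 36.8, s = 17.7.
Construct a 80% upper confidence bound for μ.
μ ≤ 39.39

Upper bound (one-sided):
t* = 0.853 (one-sided for 80%)
Upper bound = x̄ + t* · s/√n = 36.8 + 0.853 · 17.7/√34 = 39.39

We are 80% confident that μ ≤ 39.39.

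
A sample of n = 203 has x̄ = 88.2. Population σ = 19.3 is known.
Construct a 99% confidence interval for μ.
(84.71, 91.69)

z-interval (σ known):
z* = 2.576 for 99% confidence

Margin of error = z* · σ/√n = 2.576 · 19.3/√203 = 3.49

CI: (88.2 - 3.49, 88.2 + 3.49) = (84.71, 91.69)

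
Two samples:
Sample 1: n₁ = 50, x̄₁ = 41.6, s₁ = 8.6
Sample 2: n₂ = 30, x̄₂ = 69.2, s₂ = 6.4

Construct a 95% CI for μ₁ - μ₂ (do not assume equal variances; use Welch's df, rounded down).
(-30.96, -24.24)

Difference: x̄₁ - x̄₂ = -27.60
SE = √(s₁²/n₁ + s₂²/n₂) = √(8.6²/50 + 6.4²/30) = 1.6866
df = 74.28 → 74 (Welch–Satterthwaite, rounded down)
t* = 1.993

CI: -27.60 ± 1.993 · 1.6866 = -27.60 ± 3.36 = (-30.96, -24.24)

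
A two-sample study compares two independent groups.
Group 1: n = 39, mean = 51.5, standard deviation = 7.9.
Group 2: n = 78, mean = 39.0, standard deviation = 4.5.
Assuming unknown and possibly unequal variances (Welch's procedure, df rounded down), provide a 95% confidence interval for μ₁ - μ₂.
(9.76, 15.24)

Difference: x̄₁ - x̄₂ = 12.50
SE = √(s₁²/n₁ + s₂²/n₂) = √(7.9²/39 + 4.5²/78) = 1.3638
df = 50.67 → 50 (Welch–Satterthwaite, rounded down)
t* = 2.009

CI: 12.50 ± 2.009 · 1.3638 = 12.50 ± 2.74 = (9.76, 15.24)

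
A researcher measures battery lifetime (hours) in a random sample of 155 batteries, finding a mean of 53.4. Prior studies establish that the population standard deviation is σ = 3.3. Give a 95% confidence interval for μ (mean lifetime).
(52.88, 53.92)

z-interval (σ known):
z* = 1.960 for 95% confidence

Margin of error = z* · σ/√n = 1.960 · 3.3/√155 = 0.52

CI: (53.4 - 0.52, 53.4 + 0.52) = (52.88, 53.92)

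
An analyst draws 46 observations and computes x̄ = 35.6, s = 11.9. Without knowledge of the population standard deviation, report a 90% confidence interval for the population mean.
(32.65, 38.55)

t-interval (σ unknown):
df = n - 1 = 45
t* = 1.679 for 90% confidence

Margin of error = t* · s/√n = 1.679 · 11.9/√46 = 2.95

CI: (32.65, 38.55)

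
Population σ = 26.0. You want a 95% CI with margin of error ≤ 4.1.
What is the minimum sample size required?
n ≥ 155

For margin E ≤ 4.1:
n ≥ (z* · σ / E)²
n ≥ (1.960 · 26.0 / 4.1)²
n ≥ 154.49

Minimum n = 155 (rounding up)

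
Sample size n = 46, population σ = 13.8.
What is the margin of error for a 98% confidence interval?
Margin of error = 4.73

Margin of error = z* · σ/√n
= 2.326 · 13.8/√46
= 2.326 · 13.8/6.7823
= 4.73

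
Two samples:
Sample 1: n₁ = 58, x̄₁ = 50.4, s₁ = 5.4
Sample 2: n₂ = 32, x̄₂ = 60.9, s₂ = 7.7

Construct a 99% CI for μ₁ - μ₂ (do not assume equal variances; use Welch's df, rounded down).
(-14.62, -6.38)

Difference: x̄₁ - x̄₂ = -10.50
SE = √(s₁²/n₁ + s₂²/n₂) = √(5.4²/58 + 7.7²/32) = 1.5348
df = 48.18 → 48 (Welch–Satterthwaite, rounded down)
t* = 2.682

CI: -10.50 ± 2.682 · 1.5348 = -10.50 ± 4.12 = (-14.62, -6.38)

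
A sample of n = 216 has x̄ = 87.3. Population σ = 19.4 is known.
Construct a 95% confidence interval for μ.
(84.71, 89.89)

z-interval (σ known):
z* = 1.960 for 95% confidence

Margin of error = z* · σ/√n = 1.960 · 19.4/√216 = 2.59

CI: (87.3 - 2.59, 87.3 + 2.59) = (84.71, 89.89)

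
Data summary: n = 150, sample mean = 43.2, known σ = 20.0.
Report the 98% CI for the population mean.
(39.40, 47.00)

z-interval (σ known):
z* = 2.326 for 98% confidence

Margin of error = z* · σ/√n = 2.326 · 20.0/√150 = 3.80

CI: (43.2 - 3.80, 43.2 + 3.80) = (39.40, 47.00)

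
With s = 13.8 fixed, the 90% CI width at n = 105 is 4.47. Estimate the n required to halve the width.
n ≈ 420

CI width ∝ 1/√n
To reduce width by factor 2, need √n to grow by 2 → need 2² = 4 times as many samples.

Current: n = 105, width = 4.47
New: n = 420, width ≈ 2.22

Width reduced by factor of 4.47/2.22 = 2.01.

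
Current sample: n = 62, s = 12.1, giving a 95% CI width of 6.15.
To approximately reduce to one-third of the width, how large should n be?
n ≈ 558

CI width ∝ 1/√n
To reduce width by factor 3, need √n to grow by 3 → need 3² = 9 times as many samples.

Current: n = 62, width = 6.15
New: n = 558, width ≈ 2.01

Width reduced by factor of 6.15/2.01 = 3.06.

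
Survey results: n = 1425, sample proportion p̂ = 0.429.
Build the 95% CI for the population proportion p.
(0.403, 0.455)

Proportion CI:
SE = √(p̂(1-p̂)/n) = √(0.429 · 0.571 / 1425) = 0.01311

z* = 1.960
Margin = z* · SE = 1.960 · 0.01311 = 0.0257

CI: 0.429 ± 0.0257 = (0.403, 0.455)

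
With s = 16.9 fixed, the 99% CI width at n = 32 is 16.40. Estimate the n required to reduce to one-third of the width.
n ≈ 288

CI width ∝ 1/√n
To reduce width by factor 3, need √n to grow by 3 → need 3² = 9 times as many samples.

Current: n = 32, width = 16.40
New: n = 288, width ≈ 5.16

Width reduced by factor of 16.40/5.16 = 3.18.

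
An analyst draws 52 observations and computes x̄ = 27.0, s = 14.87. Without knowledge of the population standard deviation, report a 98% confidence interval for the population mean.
(22.05, 31.95)

t-interval (σ unknown):
df = n - 1 = 51
t* = 2.402 for 98% confidence

Margin of error = t* · s/√n = 2.402 · 14.87/√52 = 4.95

CI: (22.05, 31.95)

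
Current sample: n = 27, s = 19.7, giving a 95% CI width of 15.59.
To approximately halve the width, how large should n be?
n ≈ 108

CI width ∝ 1/√n
To reduce width by factor 2, need √n to grow by 2 → need 2² = 4 times as many samples.

Current: n = 27, width = 15.59
New: n = 108, width ≈ 7.51

Width reduced by factor of 15.59/7.51 = 2.08.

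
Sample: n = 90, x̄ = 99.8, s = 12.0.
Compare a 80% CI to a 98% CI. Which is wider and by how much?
98% CI is wider by 2.72

df = 89
80% CI: t* = 1.291, (98.17, 101.43), width = 2 · t* · s/√n = 3.27
98% CI: t* = 2.369, (96.80, 102.80), width = 2 · t* · s/√n = 5.99

The 98% CI is wider by 5.99 - 3.27 = 2.72.
Higher confidence requires a wider interval.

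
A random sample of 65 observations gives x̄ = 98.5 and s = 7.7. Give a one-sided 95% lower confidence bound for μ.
μ ≥ 96.91

Lower bound (one-sided):
t* = 1.669 (one-sided for 95%)
Lower bound = x̄ - t* · s/√n = 98.5 - 1.669 · 7.7/√65 = 96.91

We are 95% confident that μ ≥ 96.91.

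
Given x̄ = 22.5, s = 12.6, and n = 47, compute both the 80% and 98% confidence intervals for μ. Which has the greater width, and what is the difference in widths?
98% CI is wider by 4.08

df = 46
80% CI: t* = 1.300, (20.11, 24.89), width = 2 · t* · s/√n = 4.78
98% CI: t* = 2.410, (18.07, 26.93), width = 2 · t* · s/√n = 8.86

The 98% CI is wider by 8.86 - 4.78 = 4.08.
Higher confidence requires a wider interval.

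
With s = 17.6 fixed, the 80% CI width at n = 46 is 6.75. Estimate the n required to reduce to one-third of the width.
n ≈ 414

CI width ∝ 1/√n
To reduce width by factor 3, need √n to grow by 3 → need 3² = 9 times as many samples.

Current: n = 46, width = 6.75
New: n = 414, width ≈ 2.22

Width reduced by factor of 6.75/2.22 = 3.04.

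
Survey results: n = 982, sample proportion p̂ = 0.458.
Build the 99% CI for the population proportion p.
(0.417, 0.499)

Proportion CI:
SE = √(p̂(1-p̂)/n) = √(0.458 · 0.542 / 982) = 0.01590

z* = 2.576
Margin = z* · SE = 2.576 · 0.01590 = 0.0410

CI: 0.458 ± 0.0410 = (0.417, 0.499)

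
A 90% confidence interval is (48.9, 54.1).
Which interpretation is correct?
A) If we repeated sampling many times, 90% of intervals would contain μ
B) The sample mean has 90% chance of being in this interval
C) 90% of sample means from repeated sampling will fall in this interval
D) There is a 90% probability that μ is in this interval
A

A) Correct — this is the frequentist long-run coverage interpretation.
B) Wrong — x̄ is observed and sits in the interval by construction.
C) Wrong — coverage applies to intervals containing μ, not to future x̄ values.
D) Wrong — μ is fixed; the randomness lives in the interval, not in μ.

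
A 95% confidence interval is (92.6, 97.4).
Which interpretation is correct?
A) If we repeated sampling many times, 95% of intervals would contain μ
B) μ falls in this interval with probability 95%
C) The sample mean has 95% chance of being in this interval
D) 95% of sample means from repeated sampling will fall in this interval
A

A) Correct — this is the frequentist long-run coverage interpretation.
B) Wrong — μ is fixed; the randomness lives in the interval, not in μ.
C) Wrong — x̄ is observed and sits in the interval by construction.
D) Wrong — coverage applies to intervals containing μ, not to future x̄ values.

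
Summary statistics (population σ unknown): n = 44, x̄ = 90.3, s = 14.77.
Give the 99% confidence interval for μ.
(84.30, 96.30)

t-interval (σ unknown):
df = n - 1 = 43
t* = 2.695 for 99% confidence

Margin of error = t* · s/√n = 2.695 · 14.77/√44 = 6.00

CI: (84.30, 96.30)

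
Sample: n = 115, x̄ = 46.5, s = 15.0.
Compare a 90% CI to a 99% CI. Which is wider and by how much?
99% CI is wider by 2.69

df = 114
90% CI: t* = 1.658, (44.18, 48.82), width = 2 · t* · s/√n = 4.64
99% CI: t* = 2.620, (42.84, 50.16), width = 2 · t* · s/√n = 7.33

The 99% CI is wider by 7.33 - 4.64 = 2.69.
Higher confidence requires a wider interval.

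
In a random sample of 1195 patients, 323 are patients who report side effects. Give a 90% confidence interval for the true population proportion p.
(0.249, 0.291)

Proportion CI:
p̂ = 323/1195 = 0.27029
SE = √(p̂(1-p̂)/n) = √(0.27029 · 0.72971 / 1195) = 0.01285

z* = 1.645
Margin = z* · SE = 1.645 · 0.01285 = 0.0211

CI: 0.27029 ± 0.0211 = (0.249, 0.291)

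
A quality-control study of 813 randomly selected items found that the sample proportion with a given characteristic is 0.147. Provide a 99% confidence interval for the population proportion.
(0.115, 0.179)

Proportion CI:
SE = √(p̂(1-p̂)/n) = √(0.147 · 0.853 / 813) = 0.01242

z* = 2.576
Margin = z* · SE = 2.576 · 0.01242 = 0.0320

CI: 0.147 ± 0.0320 = (0.115, 0.179)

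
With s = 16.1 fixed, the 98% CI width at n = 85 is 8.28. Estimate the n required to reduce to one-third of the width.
n ≈ 765

CI width ∝ 1/√n
To reduce width by factor 3, need √n to grow by 3 → need 3² = 9 times as many samples.

Current: n = 85, width = 8.28
New: n = 765, width ≈ 2.71

Width reduced by factor of 8.28/2.71 = 3.06.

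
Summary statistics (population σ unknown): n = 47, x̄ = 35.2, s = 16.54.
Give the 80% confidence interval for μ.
(32.06, 38.34)

t-interval (σ unknown):
df = n - 1 = 46
t* = 1.300 for 80% confidence

Margin of error = t* · s/√n = 1.300 · 16.54/√47 = 3.14

CI: (32.06, 38.34)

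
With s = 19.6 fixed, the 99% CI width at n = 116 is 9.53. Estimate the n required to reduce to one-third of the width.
n ≈ 1044

CI width ∝ 1/√n
To reduce width by factor 3, need √n to grow by 3 → need 3² = 9 times as many samples.

Current: n = 116, width = 9.53
New: n = 1044, width ≈ 3.13

Width reduced by factor of 9.53/3.13 = 3.04.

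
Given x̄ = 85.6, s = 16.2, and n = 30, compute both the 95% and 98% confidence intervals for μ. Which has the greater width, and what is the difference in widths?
98% CI is wider by 2.46

df = 29
95% CI: t* = 2.045, (79.55, 91.65), width = 2 · t* · s/√n = 12.10
98% CI: t* = 2.462, (78.32, 92.88), width = 2 · t* · s/√n = 14.56

The 98% CI is wider by 14.56 - 12.10 = 2.46.
Higher confidence requires a wider interval.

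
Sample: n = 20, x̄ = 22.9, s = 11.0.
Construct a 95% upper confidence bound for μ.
μ ≤ 27.15

Upper bound (one-sided):
t* = 1.729 (one-sided for 95%)
Upper bound = x̄ + t* · s/√n = 22.9 + 1.729 · 11.0/√20 = 27.15

We are 95% confident that μ ≤ 27.15.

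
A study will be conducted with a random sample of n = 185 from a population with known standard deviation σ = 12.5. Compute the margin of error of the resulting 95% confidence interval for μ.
Margin of error = 1.80

Margin of error = z* · σ/√n
= 1.960 · 12.5/√185
= 1.960 · 12.5/13.6015
= 1.80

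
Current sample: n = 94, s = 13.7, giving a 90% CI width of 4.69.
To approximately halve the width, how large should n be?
n ≈ 376

CI width ∝ 1/√n
To reduce width by factor 2, need √n to grow by 2 → need 2² = 4 times as many samples.

Current: n = 94, width = 4.69
New: n = 376, width ≈ 2.33

Width reduced by factor of 4.69/2.33 = 2.01.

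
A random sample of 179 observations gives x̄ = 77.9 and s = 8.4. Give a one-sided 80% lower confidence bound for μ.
μ ≥ 77.37

Lower bound (one-sided):
t* = 0.844 (one-sided for 80%)
Lower bound = x̄ - t* · s/√n = 77.9 - 0.844 · 8.4/√179 = 77.37

We are 80% confident that μ ≥ 77.37.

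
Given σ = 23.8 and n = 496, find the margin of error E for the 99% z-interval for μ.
Margin of error = 2.75

Margin of error = z* · σ/√n
= 2.576 · 23.8/√496
= 2.576 · 23.8/22.2711
= 2.75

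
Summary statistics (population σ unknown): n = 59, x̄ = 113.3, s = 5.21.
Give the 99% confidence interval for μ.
(111.49, 115.11)

t-interval (σ unknown):
df = n - 1 = 58
t* = 2.663 for 99% confidence

Margin of error = t* · s/√n = 2.663 · 5.21/√59 = 1.81

CI: (111.49, 115.11)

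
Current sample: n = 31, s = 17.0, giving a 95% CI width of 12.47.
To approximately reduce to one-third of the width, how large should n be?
n ≈ 279

CI width ∝ 1/√n
To reduce width by factor 3, need √n to grow by 3 → need 3² = 9 times as many samples.

Current: n = 31, width = 12.47
New: n = 279, width ≈ 4.01

Width reduced by factor of 12.47/4.01 = 3.11.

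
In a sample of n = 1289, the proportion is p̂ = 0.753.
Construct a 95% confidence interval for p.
(0.729, 0.777)

Proportion CI:
SE = √(p̂(1-p̂)/n) = √(0.753 · 0.247 / 1289) = 0.01201

z* = 1.960
Margin = z* · SE = 1.960 · 0.01201 = 0.0235

CI: 0.753 ± 0.0235 = (0.729, 0.777)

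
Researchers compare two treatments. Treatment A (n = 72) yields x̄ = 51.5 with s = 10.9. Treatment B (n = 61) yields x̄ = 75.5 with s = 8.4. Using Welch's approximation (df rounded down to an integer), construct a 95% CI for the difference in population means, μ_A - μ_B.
(-27.32, -20.68)

Difference: x̄₁ - x̄₂ = -24.00
SE = √(s₁²/n₁ + s₂²/n₂) = √(10.9²/72 + 8.4²/61) = 1.6754
df = 129.90 → 129 (Welch–Satterthwaite, rounded down)
t* = 1.979

CI: -24.00 ± 1.979 · 1.6754 = -24.00 ± 3.32 = (-27.32, -20.68)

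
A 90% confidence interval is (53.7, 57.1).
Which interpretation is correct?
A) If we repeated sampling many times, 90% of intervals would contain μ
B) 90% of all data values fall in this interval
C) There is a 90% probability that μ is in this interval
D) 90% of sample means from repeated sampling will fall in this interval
A

A) Correct — this is the frequentist long-run coverage interpretation.
B) Wrong — a CI is about the parameter μ, not individual data values.
C) Wrong — μ is fixed; the randomness lives in the interval, not in μ.
D) Wrong — coverage applies to intervals containing μ, not to future x̄ values.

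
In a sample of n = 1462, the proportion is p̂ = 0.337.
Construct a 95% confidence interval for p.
(0.313, 0.361)

Proportion CI:
SE = √(p̂(1-p̂)/n) = √(0.337 · 0.663 / 1462) = 0.01236

z* = 1.960
Margin = z* · SE = 1.960 · 0.01236 = 0.0242

CI: 0.337 ± 0.0242 = (0.313, 0.361)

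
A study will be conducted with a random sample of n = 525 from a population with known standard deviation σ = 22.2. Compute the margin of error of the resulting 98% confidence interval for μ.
Margin of error = 2.25

Margin of error = z* · σ/√n
= 2.326 · 22.2/√525
= 2.326 · 22.2/22.9129
= 2.25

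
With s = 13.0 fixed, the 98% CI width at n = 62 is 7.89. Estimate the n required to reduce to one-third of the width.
n ≈ 558

CI width ∝ 1/√n
To reduce width by factor 3, need √n to grow by 3 → need 3² = 9 times as many samples.

Current: n = 62, width = 7.89
New: n = 558, width ≈ 2.57

Width reduced by factor of 7.89/2.57 = 3.07.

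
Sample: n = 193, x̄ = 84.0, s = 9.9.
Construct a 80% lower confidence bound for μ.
μ ≥ 83.40

Lower bound (one-sided):
t* = 0.843 (one-sided for 80%)
Lower bound = x̄ - t* · s/√n = 84.0 - 0.843 · 9.9/√193 = 83.40

We are 80% confident that μ ≥ 83.40.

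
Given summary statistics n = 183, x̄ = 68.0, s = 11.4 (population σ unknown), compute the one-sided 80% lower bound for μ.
μ ≥ 67.29

Lower bound (one-sided):
t* = 0.844 (one-sided for 80%)
Lower bound = x̄ - t* · s/√n = 68.0 - 0.844 · 11.4/√183 = 67.29

We are 80% confident that μ ≥ 67.29.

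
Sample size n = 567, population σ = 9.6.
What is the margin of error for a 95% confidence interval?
Margin of error = 0.79

Margin of error = z* · σ/√n
= 1.960 · 9.6/√567
= 1.960 · 9.6/23.8118
= 0.79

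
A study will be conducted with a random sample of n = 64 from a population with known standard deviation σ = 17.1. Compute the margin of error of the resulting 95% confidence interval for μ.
Margin of error = 4.19

Margin of error = z* · σ/√n
= 1.960 · 17.1/√64
= 1.960 · 17.1/8.0000
= 4.19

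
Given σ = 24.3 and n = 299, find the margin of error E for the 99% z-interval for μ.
Margin of error = 3.62

Margin of error = z* · σ/√n
= 2.576 · 24.3/√299
= 2.576 · 24.3/17.2916
= 3.62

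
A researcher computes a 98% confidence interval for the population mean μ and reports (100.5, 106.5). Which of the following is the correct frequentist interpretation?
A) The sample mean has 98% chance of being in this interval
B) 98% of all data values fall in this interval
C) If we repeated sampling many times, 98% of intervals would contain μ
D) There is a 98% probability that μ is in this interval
C

A) Wrong — x̄ is observed and sits in the interval by construction.
B) Wrong — a CI is about the parameter μ, not individual data values.
C) Correct — this is the frequentist long-run coverage interpretation.
D) Wrong — μ is fixed; the randomness lives in the interval, not in μ.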